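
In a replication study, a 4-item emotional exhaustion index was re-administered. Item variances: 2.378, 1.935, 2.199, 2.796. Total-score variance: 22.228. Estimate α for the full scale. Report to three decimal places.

ΣVar(i) = 2.378 + 1.935 + 2.199 + 2.796 = 9.308
α = (k/(k−1))·(1 − ΣVar(i)/σ²_T) = (4/3)·(1 − 9.308/22.228) = 0.775

α = 0.775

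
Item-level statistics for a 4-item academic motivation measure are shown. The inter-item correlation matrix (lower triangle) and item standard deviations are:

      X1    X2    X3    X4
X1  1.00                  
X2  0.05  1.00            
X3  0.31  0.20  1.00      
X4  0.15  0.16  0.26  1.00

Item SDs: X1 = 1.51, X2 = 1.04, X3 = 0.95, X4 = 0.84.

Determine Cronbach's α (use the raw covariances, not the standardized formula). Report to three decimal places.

Cronbach's α = 0.448

Σσ²ᵢ = 1.51² + 1.04² + 0.95² + 0.84² = 4.9698
Covariances σ_ij = r_ij · s_i · s_j:
  σ(X1,X2) = 0.05 × 1.51 × 1.04 = 0.0785
  σ(X1,X3) = 0.31 × 1.51 × 0.95 = 0.4447
  σ(X1,X4) = 0.15 × 1.51 × 0.84 = 0.1903
  σ(X2,X3) = 0.20 × 1.04 × 0.95 = 0.1976
  σ(X2,X4) = 0.16 × 1.04 × 0.84 = 0.1398
  σ(X3,X4) = 0.26 × 0.95 × 0.84 = 0.2075
σ²_T = Σσ²ᵢ + 2·Σσ_ij = 4.9698 + 2 × 1.2584 = 7.4866
α = (4/3)·(1 − 4.9698/7.4866) = 0.448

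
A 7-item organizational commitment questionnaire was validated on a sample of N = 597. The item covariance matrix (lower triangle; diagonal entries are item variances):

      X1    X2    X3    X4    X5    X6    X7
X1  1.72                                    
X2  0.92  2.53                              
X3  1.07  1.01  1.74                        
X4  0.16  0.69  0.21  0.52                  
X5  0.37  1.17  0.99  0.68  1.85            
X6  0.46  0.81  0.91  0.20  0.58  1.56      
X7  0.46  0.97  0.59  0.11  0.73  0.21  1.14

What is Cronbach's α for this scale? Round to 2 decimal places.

ΣVar(i) = 1.72 + 2.53 + 1.74 + 0.52 + 1.85 + 1.56 + 1.14 = 11.06
Σ_{i<j} σ_ij = 13.30
Var(T) = 11.06 + 2 × 13.30 = 37.66
α = (k/(k−1))·(1 − ΣVar(i)/Var(T)) = (7/6)·(1 − 11.06/37.66) = 0.82

Cronbach's α = 0.82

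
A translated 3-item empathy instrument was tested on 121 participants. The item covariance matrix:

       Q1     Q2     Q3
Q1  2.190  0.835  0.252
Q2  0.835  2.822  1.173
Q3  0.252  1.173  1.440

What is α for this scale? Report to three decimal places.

α = 0.618

Σσ²ᵢ = 2.190 + 2.822 + 1.440 = 6.452
Sum of off-diagonal covariances = 2.260
σ²_T = 6.452 + 2 × 2.260 = 10.972
α = (k/(k−1))·(1 − Σσ²ᵢ/σ²_T) = (3/2)·(1 − 6.452/10.972) = 0.618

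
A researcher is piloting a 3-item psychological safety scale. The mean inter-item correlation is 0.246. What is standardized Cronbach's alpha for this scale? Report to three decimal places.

Standardized α = k·r̄ / (1 + (k−1)·r̄) = 3 × 0.246 / (1 + 2 × 0.246)
  = 0.7380 / 1.4920 = 0.495

standardized Cronbach's alpha = 0.495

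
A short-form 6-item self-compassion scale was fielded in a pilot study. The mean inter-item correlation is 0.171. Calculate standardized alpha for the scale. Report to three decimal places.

Standardized α = k·r̄ / (1 + (k−1)·r̄) = 6 × 0.171 / (1 + 5 × 0.171)
  = 1.0260 / 1.8550 = 0.553

standardized alpha = 0.553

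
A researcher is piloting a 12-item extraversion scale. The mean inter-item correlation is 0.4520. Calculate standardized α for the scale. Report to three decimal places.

Standardized α = k·r̄ / (1 + (k−1)·r̄) = 12 × 0.4520 / (1 + 11 × 0.4520)
  = 5.4240 / 5.9720 = 0.908

standardized α = 0.908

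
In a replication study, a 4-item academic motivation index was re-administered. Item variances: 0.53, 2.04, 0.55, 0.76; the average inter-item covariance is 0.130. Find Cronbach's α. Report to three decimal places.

sum of item variances = 0.53 + 2.04 + 0.55 + 0.76 = 3.88
Sum of the 6 distinct covariances = 6 × 0.130 = 0.780
σ²_T = sum of item variances + 2·Σcov = 3.88 + 2 × 0.780 = 5.440
α = (4/3)·(1 − 3.88/5.440) = 0.382

Cronbach's α = 0.382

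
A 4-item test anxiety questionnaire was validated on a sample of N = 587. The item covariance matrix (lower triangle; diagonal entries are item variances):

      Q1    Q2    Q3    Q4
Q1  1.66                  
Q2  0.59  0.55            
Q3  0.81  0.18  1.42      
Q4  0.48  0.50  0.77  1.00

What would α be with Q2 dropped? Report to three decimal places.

α = 0.754

Remaining items: Q1, Q3, Q4 (k = 3).
Σσ²ᵢ = 1.66 + 1.42 + 1.00 = 4.08
σ²_T = 4.08 + 2 × 2.06 = 8.20
α (item deleted) = (3/2)·(1 − 4.08/8.20) = 0.754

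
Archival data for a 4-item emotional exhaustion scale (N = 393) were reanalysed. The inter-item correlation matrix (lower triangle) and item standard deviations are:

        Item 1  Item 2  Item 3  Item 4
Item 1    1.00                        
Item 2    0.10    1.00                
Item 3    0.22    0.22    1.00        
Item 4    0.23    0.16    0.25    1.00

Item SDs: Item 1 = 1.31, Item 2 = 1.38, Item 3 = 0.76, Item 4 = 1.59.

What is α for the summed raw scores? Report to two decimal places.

Σσ²ᵢ = 1.31² + 1.38² + 0.76² + 1.59² = 6.7262
Covariances σ_ij = r_ij · s_i · s_j:
  σ(Item 1,Item 2) = 0.10 × 1.31 × 1.38 = 0.1808
  σ(Item 1,Item 3) = 0.22 × 1.31 × 0.76 = 0.2190
  σ(Item 1,Item 4) = 0.23 × 1.31 × 1.59 = 0.4791
  σ(Item 2,Item 3) = 0.22 × 1.38 × 0.76 = 0.2307
  σ(Item 2,Item 4) = 0.16 × 1.38 × 1.59 = 0.3511
  σ(Item 3,Item 4) = 0.25 × 0.76 × 1.59 = 0.3021
σ²_T = Σσ²ᵢ + 2·Σσ_ij = 6.7262 + 2 × 1.7628 = 10.2518
α = (4/3)·(1 − 6.7262/10.2518) = 0.46

α = 0.46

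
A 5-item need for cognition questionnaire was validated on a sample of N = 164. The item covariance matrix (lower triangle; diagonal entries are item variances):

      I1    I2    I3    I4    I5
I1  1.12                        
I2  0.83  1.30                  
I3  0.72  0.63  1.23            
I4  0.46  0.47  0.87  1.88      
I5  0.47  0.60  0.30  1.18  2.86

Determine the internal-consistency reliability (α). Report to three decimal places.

α = 0.761

ΣVar(i) = 1.12 + 1.30 + 1.23 + 1.88 + 2.86 = 8.39
Sum of the distinct covariances = 6.53
σ²_total = 8.39 + 2 × 6.53 = 21.45
α = (k/(k−1))·(1 − ΣVar(i)/σ²_total) = (5/4)·(1 − 8.39/21.45) = 0.761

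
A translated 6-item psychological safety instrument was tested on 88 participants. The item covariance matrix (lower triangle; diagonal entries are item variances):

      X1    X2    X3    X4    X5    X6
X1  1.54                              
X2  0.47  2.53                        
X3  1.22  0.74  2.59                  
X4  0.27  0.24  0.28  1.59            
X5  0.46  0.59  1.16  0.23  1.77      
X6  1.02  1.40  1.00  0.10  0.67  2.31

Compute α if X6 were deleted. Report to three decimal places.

Remaining items: X1, X2, X3, X4, X5 (k = 5).
Σσᵢ² = 1.54 + 2.53 + 2.59 + 1.59 + 1.77 = 10.02
total variance = 10.02 + 2 × 5.66 = 21.34
α (item deleted) = (5/4)·(1 − 10.02/21.34) = 0.663

α = 0.663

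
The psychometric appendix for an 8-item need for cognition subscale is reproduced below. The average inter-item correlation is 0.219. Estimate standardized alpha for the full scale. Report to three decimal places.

Standardized α = k·r̄ / (1 + (k−1)·r̄) = 8 × 0.219 / (1 + 7 × 0.219)
  = 1.7520 / 2.5330 = 0.692

α = 0.692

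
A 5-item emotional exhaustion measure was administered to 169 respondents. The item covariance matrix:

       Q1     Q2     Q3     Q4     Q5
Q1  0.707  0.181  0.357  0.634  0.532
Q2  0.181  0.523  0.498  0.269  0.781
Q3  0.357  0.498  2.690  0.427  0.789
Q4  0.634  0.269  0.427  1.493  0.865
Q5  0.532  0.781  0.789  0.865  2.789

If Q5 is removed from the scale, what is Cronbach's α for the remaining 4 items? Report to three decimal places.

Remaining items: Q1, Q2, Q3, Q4 (k = 4).
Σσ²ᵢ = 0.707 + 0.523 + 2.690 + 1.493 = 5.413
total variance = 5.413 + 2 × 2.366 = 10.145
α (item deleted) = (4/3)·(1 − 5.413/10.145) = 0.622

α = 0.622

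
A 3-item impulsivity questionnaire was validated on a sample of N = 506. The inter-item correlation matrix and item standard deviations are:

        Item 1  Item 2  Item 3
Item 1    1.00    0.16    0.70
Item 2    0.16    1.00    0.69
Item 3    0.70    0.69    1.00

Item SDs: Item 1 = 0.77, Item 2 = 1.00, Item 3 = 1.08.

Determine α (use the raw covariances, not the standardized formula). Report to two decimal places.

α = 0.77

Σσ²ᵢ = 0.77² + 1.00² + 1.08² = 2.7593
Covariances σ_ij = r_ij · s_i · s_j:
  σ(Item 1,Item 2) = 0.16 × 0.77 × 1.00 = 0.1232
  σ(Item 1,Item 3) = 0.70 × 0.77 × 1.08 = 0.5821
  σ(Item 2,Item 3) = 0.69 × 1.00 × 1.08 = 0.7452
σ²_T = Σσ²ᵢ + 2·Σσ_ij = 2.7593 + 2 × 1.4505 = 5.6603
α = (3/2)·(1 − 2.7593/5.6603) = 0.77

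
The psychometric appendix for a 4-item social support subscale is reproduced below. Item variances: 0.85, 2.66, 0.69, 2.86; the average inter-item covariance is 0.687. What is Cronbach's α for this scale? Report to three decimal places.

Σσᵢ² = 0.85 + 2.66 + 0.69 + 2.86 = 7.06
Sum of the 6 distinct covariances = 6 × 0.687 = 4.122
total variance = Σσᵢ² + 2·Σcov = 7.06 + 2 × 4.122 = 15.304
α = (4/3)·(1 − 7.06/15.304) = 0.718

Cronbach's α = 0.718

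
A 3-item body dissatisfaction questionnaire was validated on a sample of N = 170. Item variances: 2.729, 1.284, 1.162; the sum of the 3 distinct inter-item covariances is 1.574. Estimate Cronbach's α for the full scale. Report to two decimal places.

Cronbach's α = 0.57

Σσ²ᵢ = 2.729 + 1.284 + 1.162 = 5.175
Sum of distinct covariances = 1.574
Var(T) = Σσ²ᵢ + 2·Σcov = 5.175 + 2 × 1.574 = 8.323
α = (3/2)·(1 − 5.175/8.323) = 0.57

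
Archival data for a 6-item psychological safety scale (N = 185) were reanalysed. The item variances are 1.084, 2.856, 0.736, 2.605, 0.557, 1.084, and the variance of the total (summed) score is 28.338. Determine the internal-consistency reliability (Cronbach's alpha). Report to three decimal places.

Cronbach's alpha = 0.822

Σσᵢ² = 1.084 + 2.856 + 0.736 + 2.605 + 0.557 + 1.084 = 8.922
α = (k/(k−1))·(1 − Σσᵢ²/total variance) = (6/5)·(1 − 8.922/28.338) = 0.822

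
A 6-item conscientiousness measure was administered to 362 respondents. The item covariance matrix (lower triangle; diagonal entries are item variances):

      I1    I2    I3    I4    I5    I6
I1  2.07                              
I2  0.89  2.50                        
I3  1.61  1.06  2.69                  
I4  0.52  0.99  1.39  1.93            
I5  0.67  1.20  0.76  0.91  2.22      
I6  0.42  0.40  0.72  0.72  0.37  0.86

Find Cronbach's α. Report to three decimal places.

Σσᵢ² = 2.07 + 2.50 + 2.69 + 1.93 + 2.22 + 0.86 = 12.27
Sum of the distinct covariances = 12.63
σ²_total = 12.27 + 2 × 12.63 = 37.53
α = (k/(k−1))·(1 − Σσᵢ²/σ²_total) = (6/5)·(1 − 12.27/37.53) = 0.808

Cronbach's α = 0.808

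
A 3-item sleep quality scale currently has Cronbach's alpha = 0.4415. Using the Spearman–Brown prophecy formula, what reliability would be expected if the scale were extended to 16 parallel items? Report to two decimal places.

predicted reliability = 0.81

Length factor m = 16/3 = 5.3333
α' = m·α / (1 + (m−1)·α)
   = 16/3 × 0.4415 / (1 + (16/3 − 1) × 0.4415)
   = 2.3547 / 2.9132 = 0.81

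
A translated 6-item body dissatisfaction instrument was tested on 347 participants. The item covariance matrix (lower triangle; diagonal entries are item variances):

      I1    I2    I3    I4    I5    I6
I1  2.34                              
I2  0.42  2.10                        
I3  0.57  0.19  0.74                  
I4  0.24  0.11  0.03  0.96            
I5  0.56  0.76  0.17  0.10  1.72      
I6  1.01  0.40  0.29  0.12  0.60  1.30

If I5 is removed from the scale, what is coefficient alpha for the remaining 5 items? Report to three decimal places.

Remaining items: I1, I2, I3, I4, I6 (k = 5).
Σσ²ᵢ = 2.34 + 2.10 + 0.74 + 0.96 + 1.30 = 7.44
σ²_total = 7.44 + 2 × 3.38 = 14.20
α (item deleted) = (5/4)·(1 − 7.44/14.20) = 0.595

coefficient alpha = 0.595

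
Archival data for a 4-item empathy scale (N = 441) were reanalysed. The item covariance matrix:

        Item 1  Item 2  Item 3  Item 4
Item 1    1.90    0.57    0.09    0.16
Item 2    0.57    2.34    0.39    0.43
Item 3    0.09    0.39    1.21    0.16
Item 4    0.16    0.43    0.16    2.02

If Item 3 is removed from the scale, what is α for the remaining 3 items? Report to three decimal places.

α = 0.406

Remaining items: Item 1, Item 2, Item 4 (k = 3).
ΣVar(i) = 1.90 + 2.34 + 2.02 = 6.26
Var(T) = 6.26 + 2 × 1.16 = 8.58
α (item deleted) = (3/2)·(1 − 6.26/8.58) = 0.406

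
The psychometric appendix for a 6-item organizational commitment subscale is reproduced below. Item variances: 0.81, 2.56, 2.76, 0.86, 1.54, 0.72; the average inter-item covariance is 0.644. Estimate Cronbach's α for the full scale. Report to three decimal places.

ΣVar(i) = 0.81 + 2.56 + 2.76 + 0.86 + 1.54 + 0.72 = 9.25
Sum of the 15 distinct covariances = 15 × 0.644 = 9.660
total variance = ΣVar(i) + 2·Σcov = 9.25 + 2 × 9.660 = 28.570
α = (6/5)·(1 − 9.25/28.570) = 0.811

Cronbach's α = 0.811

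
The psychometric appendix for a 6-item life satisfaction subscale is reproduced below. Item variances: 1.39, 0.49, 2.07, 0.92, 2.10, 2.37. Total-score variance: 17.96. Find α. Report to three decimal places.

α = 0.576

Σσ²ᵢ = 1.39 + 0.49 + 2.07 + 0.92 + 2.10 + 2.37 = 9.34
α = (k/(k−1))·(1 − Σσ²ᵢ/σ²_T) = (6/5)·(1 − 9.34/17.96) = 0.576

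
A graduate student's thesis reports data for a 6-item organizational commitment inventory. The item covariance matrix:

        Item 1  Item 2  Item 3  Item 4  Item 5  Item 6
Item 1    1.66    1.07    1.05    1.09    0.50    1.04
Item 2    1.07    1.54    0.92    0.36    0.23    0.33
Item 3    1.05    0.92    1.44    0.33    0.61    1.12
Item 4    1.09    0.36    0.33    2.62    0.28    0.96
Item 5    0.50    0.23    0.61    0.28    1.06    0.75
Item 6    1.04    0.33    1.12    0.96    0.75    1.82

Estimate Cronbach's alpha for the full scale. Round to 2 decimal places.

ΣVar(i) = 1.66 + 1.54 + 1.44 + 2.62 + 1.06 + 1.82 = 10.14
Sum of the distinct covariances = 10.64
Var(T) = 10.14 + 2 × 10.64 = 31.42
α = (k/(k−1))·(1 − ΣVar(i)/Var(T)) = (6/5)·(1 − 10.14/31.42) = 0.81

Cronbach's alpha = 0.81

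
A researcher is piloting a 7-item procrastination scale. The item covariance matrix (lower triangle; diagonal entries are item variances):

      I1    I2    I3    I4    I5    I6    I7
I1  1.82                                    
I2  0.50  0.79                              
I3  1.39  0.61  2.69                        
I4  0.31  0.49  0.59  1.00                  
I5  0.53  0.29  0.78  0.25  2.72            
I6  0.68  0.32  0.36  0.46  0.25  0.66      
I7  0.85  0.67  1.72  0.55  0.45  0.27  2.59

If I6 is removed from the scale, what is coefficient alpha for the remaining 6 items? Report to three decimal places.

Remaining items: I1, I2, I3, I4, I5, I7 (k = 6).
sum of item variances = 1.82 + 0.79 + 2.69 + 1.00 + 2.72 + 2.59 = 11.61
total variance = 11.61 + 2 × 9.98 = 31.57
α (item deleted) = (6/5)·(1 − 11.61/31.57) = 0.759

coefficient alpha = 0.759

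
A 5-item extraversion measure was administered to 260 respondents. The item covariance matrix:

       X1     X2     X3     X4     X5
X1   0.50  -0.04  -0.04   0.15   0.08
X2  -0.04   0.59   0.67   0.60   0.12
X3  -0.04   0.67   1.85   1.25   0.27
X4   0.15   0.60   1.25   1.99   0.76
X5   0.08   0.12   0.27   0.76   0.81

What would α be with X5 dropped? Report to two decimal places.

α = 0.68

Remaining items: X1, X2, X3, X4 (k = 4).
ΣVar(i) = 0.50 + 0.59 + 1.85 + 1.99 = 4.93
total variance = 4.93 + 2 × 2.59 = 10.11
α (item deleted) = (4/3)·(1 − 4.93/10.11) = 0.68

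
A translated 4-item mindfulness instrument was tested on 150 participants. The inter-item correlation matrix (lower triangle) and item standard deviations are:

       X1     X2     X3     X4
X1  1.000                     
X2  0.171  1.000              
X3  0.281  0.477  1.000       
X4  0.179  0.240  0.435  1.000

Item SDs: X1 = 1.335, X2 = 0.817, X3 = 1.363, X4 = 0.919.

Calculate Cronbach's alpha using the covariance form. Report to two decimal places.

Cronbach's alpha = 0.61

Σσ²ᵢ = 1.335² + 0.817² + 1.363² + 0.919² = 5.1520
Covariances σ_ij = r_ij · s_i · s_j:
  σ(X1,X2) = 0.171 × 1.335 × 0.817 = 0.1865
  σ(X1,X3) = 0.281 × 1.335 × 1.363 = 0.5113
  σ(X1,X4) = 0.179 × 1.335 × 0.919 = 0.2196
  σ(X2,X3) = 0.477 × 0.817 × 1.363 = 0.5312
  σ(X2,X4) = 0.240 × 0.817 × 0.919 = 0.1802
  σ(X3,X4) = 0.435 × 1.363 × 0.919 = 0.5449
σ²_T = Σσ²ᵢ + 2·Σσ_ij = 5.1520 + 2 × 2.1737 = 9.4994
α = (4/3)·(1 − 5.1520/9.4994) = 0.61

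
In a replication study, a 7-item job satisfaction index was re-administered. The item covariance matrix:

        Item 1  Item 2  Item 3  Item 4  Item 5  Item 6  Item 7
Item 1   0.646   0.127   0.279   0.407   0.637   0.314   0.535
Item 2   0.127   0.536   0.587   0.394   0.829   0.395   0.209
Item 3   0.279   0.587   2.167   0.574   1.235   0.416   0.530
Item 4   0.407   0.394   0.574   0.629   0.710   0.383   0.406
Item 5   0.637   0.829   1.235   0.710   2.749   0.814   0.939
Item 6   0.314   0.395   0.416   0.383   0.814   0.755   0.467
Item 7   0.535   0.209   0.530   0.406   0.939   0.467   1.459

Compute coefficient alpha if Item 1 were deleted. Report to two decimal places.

Remaining items: Item 2, Item 3, Item 4, Item 5, Item 6, Item 7 (k = 6).
Σσ²ᵢ = 0.536 + 2.167 + 0.629 + 2.749 + 0.755 + 1.459 = 8.295
Var(T) = 8.295 + 2 × 8.888 = 26.071
α (item deleted) = (6/5)·(1 − 8.295/26.071) = 0.82

coefficient alpha = 0.82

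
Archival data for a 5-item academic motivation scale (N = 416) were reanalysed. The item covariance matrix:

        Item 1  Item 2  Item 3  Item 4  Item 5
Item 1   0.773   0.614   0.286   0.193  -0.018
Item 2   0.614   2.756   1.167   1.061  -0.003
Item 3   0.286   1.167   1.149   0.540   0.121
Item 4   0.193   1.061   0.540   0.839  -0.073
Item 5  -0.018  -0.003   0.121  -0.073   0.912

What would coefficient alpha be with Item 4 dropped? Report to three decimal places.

coefficient alpha = 0.582

Remaining items: Item 1, Item 2, Item 3, Item 5 (k = 4).
Σσ²ᵢ = 0.773 + 2.756 + 1.149 + 0.912 = 5.590
Var(T) = 5.590 + 2 × 2.167 = 9.924
α (item deleted) = (4/3)·(1 − 5.590/9.924) = 0.582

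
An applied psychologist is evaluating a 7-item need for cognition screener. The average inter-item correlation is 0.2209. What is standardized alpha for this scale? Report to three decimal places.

Standardized α = k·r̄ / (1 + (k−1)·r̄) = 7 × 0.2209 / (1 + 6 × 0.2209)
  = 1.5463 / 2.3254 = 0.665

α = 0.665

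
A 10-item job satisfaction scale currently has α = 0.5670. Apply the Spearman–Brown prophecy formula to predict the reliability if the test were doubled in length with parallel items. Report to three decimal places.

Length factor m = 2
α' = m·α / (1 + (m−1)·α)
   = 2 × 0.5670 / (1 + (2 − 1) × 0.5670)
   = 1.1340 / 1.5670 = 0.724

predicted reliability = 0.724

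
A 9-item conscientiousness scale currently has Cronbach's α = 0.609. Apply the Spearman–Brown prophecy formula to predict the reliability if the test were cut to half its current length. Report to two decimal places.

Length factor m = 1/2
α' = m·α / (1 − (1−m)·α)
   = 1/2 × 0.609 / (1 − (1 − 1/2) × 0.609)
   = 0.3045 / 0.6955 = 0.44

predicted reliability = 0.44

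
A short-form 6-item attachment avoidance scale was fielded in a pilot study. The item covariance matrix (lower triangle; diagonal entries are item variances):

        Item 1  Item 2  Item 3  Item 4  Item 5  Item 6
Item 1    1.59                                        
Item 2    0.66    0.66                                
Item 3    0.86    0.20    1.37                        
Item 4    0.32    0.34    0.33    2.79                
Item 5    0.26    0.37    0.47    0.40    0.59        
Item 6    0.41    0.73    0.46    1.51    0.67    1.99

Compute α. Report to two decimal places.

α = 0.77

ΣVar(i) = 1.59 + 0.66 + 1.37 + 2.79 + 0.59 + 1.99 = 8.99
Sum of the distinct covariances = 7.99
σ²_T = 8.99 + 2 × 7.99 = 24.97
α = (k/(k−1))·(1 − ΣVar(i)/σ²_T) = (6/5)·(1 − 8.99/24.97) = 0.77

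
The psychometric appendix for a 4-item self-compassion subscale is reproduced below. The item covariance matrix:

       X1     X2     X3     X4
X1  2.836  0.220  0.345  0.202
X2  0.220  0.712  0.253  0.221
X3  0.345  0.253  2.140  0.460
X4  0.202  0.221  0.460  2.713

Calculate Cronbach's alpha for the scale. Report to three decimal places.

Σσᵢ² = 2.836 + 0.712 + 2.140 + 2.713 = 8.401
Σ_{i<j} σ_ij = 1.701
σ²_total = 8.401 + 2 × 1.701 = 11.803
α = (k/(k−1))·(1 − Σσᵢ²/σ²_total) = (4/3)·(1 − 8.401/11.803) = 0.384

Cronbach's alpha = 0.384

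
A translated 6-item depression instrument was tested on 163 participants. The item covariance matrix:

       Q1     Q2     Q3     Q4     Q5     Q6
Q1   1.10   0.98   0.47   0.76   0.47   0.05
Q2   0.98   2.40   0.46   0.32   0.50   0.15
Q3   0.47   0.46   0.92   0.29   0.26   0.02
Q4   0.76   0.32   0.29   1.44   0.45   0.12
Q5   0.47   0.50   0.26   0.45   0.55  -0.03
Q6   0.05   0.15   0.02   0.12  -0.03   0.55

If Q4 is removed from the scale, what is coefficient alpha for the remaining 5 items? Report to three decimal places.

coefficient alpha = 0.683

Remaining items: Q1, Q2, Q3, Q5, Q6 (k = 5).
Σσ²ᵢ = 1.10 + 2.40 + 0.92 + 0.55 + 0.55 = 5.52
σ²_total = 5.52 + 2 × 3.33 = 12.18
α (item deleted) = (5/4)·(1 − 5.52/12.18) = 0.683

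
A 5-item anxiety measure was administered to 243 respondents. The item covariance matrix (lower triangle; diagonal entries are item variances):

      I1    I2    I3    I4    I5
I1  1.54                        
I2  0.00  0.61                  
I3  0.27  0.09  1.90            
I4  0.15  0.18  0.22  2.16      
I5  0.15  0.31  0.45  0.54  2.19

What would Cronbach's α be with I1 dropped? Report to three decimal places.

Cronbach's α = 0.457

Remaining items: I2, I3, I4, I5 (k = 4).
sum of item variances = 0.61 + 1.90 + 2.16 + 2.19 = 6.86
Var(T) = 6.86 + 2 × 1.79 = 10.44
α (item deleted) = (4/3)·(1 − 6.86/10.44) = 0.457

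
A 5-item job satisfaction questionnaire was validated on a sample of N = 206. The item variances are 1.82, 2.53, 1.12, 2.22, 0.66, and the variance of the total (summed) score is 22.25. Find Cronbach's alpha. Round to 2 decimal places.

Σσ²ᵢ = 1.82 + 2.53 + 1.12 + 2.22 + 0.66 = 8.35
α = (k/(k−1))·(1 − Σσ²ᵢ/σ²_T) = (5/4)·(1 − 8.35/22.25) = 0.78

α = 0.78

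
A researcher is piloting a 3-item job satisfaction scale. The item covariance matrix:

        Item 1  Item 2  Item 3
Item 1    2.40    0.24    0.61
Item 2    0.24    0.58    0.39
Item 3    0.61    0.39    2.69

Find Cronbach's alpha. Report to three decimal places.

sum of item variances = 2.40 + 0.58 + 2.69 = 5.67
Σ_{i<j} σ_ij = 1.24
total variance = 5.67 + 2 × 1.24 = 8.15
α = (k/(k−1))·(1 − sum of item variances/total variance) = (3/2)·(1 − 5.67/8.15) = 0.456

Cronbach's alpha = 0.456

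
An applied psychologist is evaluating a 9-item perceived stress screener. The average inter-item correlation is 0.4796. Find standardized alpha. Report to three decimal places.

standardized alpha = 0.892

Standardized α = k·r̄ / (1 + (k−1)·r̄) = 9 × 0.4796 / (1 + 8 × 0.4796)
  = 4.3164 / 4.8368 = 0.892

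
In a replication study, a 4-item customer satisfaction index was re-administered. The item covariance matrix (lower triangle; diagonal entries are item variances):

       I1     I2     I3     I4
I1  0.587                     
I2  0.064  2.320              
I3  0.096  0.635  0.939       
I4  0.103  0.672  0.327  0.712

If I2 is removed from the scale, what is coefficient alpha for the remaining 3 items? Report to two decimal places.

Remaining items: I1, I3, I4 (k = 3).
Σσᵢ² = 0.587 + 0.939 + 0.712 = 2.238
σ²_T = 2.238 + 2 × 0.526 = 3.290
α (item deleted) = (3/2)·(1 − 2.238/3.290) = 0.48

coefficient alpha = 0.48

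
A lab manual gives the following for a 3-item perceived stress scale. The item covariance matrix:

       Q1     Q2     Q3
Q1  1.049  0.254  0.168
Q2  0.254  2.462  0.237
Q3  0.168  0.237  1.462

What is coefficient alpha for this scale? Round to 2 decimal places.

Σσ²ᵢ = 1.049 + 2.462 + 1.462 = 4.973
Sum of off-diagonal covariances = 0.659
σ²_T = 4.973 + 2 × 0.659 = 6.291
α = (k/(k−1))·(1 − Σσ²ᵢ/σ²_T) = (3/2)·(1 − 4.973/6.291) = 0.31

coefficient alpha = 0.31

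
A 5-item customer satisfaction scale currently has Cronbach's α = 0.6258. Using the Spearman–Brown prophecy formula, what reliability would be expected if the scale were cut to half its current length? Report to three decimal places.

Length factor m = 1/2
α' = m·α / (1 − (1−m)·α)
   = 1/2 × 0.6258 / (1 − (1 − 1/2) × 0.6258)
   = 0.3129 / 0.6871 = 0.455

predicted reliability = 0.455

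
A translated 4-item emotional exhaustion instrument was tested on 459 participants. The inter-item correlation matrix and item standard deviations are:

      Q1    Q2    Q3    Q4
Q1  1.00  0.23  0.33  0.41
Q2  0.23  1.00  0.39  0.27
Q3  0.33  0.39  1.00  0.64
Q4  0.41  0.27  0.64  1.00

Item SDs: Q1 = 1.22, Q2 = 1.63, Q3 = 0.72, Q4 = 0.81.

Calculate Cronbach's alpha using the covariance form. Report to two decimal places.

Σσ²ᵢ = 1.22² + 1.63² + 0.72² + 0.81² = 5.3198
Covariances σ_ij = r_ij · s_i · s_j:
  σ(Q1,Q2) = 0.23 × 1.22 × 1.63 = 0.4574
  σ(Q1,Q3) = 0.33 × 1.22 × 0.72 = 0.2899
  σ(Q1,Q4) = 0.41 × 1.22 × 0.81 = 0.4052
  σ(Q2,Q3) = 0.39 × 1.63 × 0.72 = 0.4577
  σ(Q2,Q4) = 0.27 × 1.63 × 0.81 = 0.3565
  σ(Q3,Q4) = 0.64 × 0.72 × 0.81 = 0.3732
σ²_T = Σσ²ᵢ + 2·Σσ_ij = 5.3198 + 2 × 2.3399 = 9.9996
α = (4/3)·(1 − 5.3198/9.9996) = 0.62

α = 0.62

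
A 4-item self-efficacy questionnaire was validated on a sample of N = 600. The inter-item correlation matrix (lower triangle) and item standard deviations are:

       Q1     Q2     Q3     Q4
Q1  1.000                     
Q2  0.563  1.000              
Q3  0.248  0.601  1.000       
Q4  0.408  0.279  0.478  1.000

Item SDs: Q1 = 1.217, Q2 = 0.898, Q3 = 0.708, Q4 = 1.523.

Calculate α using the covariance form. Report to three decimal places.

Σσ²ᵢ = 1.217² + 0.898² + 0.708² + 1.523² = 5.1083
Covariances σ_ij = r_ij · s_i · s_j:
  σ(Q1,Q2) = 0.563 × 1.217 × 0.898 = 0.6153
  σ(Q1,Q3) = 0.248 × 1.217 × 0.708 = 0.2137
  σ(Q1,Q4) = 0.408 × 1.217 × 1.523 = 0.7562
  σ(Q2,Q3) = 0.601 × 0.898 × 0.708 = 0.3821
  σ(Q2,Q4) = 0.279 × 0.898 × 1.523 = 0.3816
  σ(Q3,Q4) = 0.478 × 0.708 × 1.523 = 0.5154
σ²_T = Σσ²ᵢ + 2·Σσ_ij = 5.1083 + 2 × 2.8643 = 10.8369
α = (4/3)·(1 − 5.1083/10.8369) = 0.705

α = 0.705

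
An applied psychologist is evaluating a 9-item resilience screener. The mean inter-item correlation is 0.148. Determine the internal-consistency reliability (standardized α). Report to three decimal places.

Standardized α = k·r̄ / (1 + (k−1)·r̄) = 9 × 0.148 / (1 + 8 × 0.148)
  = 1.3320 / 2.1840 = 0.610

standardized α = 0.610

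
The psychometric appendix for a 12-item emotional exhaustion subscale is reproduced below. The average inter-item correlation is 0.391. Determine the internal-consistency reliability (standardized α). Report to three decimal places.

α = 0.885

Standardized α = k·r̄ / (1 + (k−1)·r̄) = 12 × 0.391 / (1 + 11 × 0.391)
  = 4.6920 / 5.3010 = 0.885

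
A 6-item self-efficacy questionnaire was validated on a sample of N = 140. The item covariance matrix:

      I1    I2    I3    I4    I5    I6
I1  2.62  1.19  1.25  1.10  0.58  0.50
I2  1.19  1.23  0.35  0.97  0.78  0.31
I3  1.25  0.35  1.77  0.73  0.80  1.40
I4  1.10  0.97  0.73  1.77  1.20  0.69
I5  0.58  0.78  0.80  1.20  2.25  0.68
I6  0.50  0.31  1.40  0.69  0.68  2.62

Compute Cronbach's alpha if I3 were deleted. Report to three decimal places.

α = 0.755

Remaining items: I1, I2, I4, I5, I6 (k = 5).
Σσᵢ² = 2.62 + 1.23 + 1.77 + 2.25 + 2.62 = 10.49
Var(T) = 10.49 + 2 × 8.00 = 26.49
α (item deleted) = (5/4)·(1 − 10.49/26.49) = 0.755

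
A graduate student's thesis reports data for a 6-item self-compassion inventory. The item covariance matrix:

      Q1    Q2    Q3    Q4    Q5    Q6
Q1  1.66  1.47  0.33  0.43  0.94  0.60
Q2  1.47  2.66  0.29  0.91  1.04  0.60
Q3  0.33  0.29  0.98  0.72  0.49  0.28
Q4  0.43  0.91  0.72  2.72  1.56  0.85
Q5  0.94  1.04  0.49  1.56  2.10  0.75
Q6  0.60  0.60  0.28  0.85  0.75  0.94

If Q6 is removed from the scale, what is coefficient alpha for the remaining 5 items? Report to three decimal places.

α = 0.772

Remaining items: Q1, Q2, Q3, Q4, Q5 (k = 5).
sum of item variances = 1.66 + 2.66 + 0.98 + 2.72 + 2.10 = 10.12
total variance = 10.12 + 2 × 8.18 = 26.48
α (item deleted) = (5/4)·(1 − 10.12/26.48) = 0.772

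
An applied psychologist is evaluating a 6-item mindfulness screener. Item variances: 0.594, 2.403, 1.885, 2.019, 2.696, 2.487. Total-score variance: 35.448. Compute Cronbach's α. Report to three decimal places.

Cronbach's α = 0.791

Σσᵢ² = 0.594 + 2.403 + 1.885 + 2.019 + 2.696 + 2.487 = 12.084
α = (k/(k−1))·(1 − Σσᵢ²/σ²_T) = (6/5)·(1 − 12.084/35.448) = 0.791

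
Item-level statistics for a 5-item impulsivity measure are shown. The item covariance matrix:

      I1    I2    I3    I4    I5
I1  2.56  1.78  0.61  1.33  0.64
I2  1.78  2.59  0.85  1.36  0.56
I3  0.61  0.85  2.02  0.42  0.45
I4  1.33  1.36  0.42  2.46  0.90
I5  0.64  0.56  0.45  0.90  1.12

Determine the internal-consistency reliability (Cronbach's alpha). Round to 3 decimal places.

Cronbach's alpha = 0.779

Σσᵢ² = 2.56 + 2.59 + 2.02 + 2.46 + 1.12 = 10.75
Sum of off-diagonal covariances = 8.90
total variance = 10.75 + 2 × 8.90 = 28.55
α = (k/(k−1))·(1 − Σσᵢ²/total variance) = (5/4)·(1 − 10.75/28.55) = 0.779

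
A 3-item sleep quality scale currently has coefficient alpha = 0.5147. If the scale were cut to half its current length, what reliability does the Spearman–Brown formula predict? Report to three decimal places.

predicted reliability = 0.347

Length factor m = 1/2
α' = m·α / (1 − (1−m)·α)
   = 1/2 × 0.5147 / (1 − (1 − 1/2) × 0.5147)
   = 0.2574 / 0.7427 = 0.347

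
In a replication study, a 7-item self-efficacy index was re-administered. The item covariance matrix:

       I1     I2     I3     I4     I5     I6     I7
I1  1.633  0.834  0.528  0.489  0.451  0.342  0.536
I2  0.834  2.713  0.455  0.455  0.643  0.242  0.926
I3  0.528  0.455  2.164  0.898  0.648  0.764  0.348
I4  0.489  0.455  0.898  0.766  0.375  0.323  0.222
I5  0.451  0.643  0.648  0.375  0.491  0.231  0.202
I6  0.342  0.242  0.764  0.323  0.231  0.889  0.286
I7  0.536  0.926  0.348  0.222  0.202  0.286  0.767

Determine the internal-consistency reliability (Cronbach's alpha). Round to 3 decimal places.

Σσ²ᵢ = 1.633 + 2.713 + 2.164 + 0.766 + 0.491 + 0.889 + 0.767 = 9.423
Sum of the distinct covariances = 10.198
Var(T) = 9.423 + 2 × 10.198 = 29.819
α = (k/(k−1))·(1 − Σσ²ᵢ/Var(T)) = (7/6)·(1 − 9.423/29.819) = 0.798

α = 0.798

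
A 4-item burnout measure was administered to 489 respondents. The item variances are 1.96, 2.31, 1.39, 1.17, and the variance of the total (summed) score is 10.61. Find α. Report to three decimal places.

α = 0.475

ΣVar(i) = 1.96 + 2.31 + 1.39 + 1.17 = 6.83
α = (k/(k−1))·(1 − ΣVar(i)/σ²_total) = (4/3)·(1 − 6.83/10.61) = 0.475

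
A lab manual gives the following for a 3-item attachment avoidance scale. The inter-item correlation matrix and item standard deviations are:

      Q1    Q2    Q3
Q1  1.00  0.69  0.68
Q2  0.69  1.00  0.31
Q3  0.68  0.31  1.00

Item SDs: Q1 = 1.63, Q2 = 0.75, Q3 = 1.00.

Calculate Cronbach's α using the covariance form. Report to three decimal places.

Σσ²ᵢ = 1.63² + 0.75² + 1.00² = 4.2194
Covariances σ_ij = r_ij · s_i · s_j:
  σ(Q1,Q2) = 0.69 × 1.63 × 0.75 = 0.8435
  σ(Q1,Q3) = 0.68 × 1.63 × 1.00 = 1.1084
  σ(Q2,Q3) = 0.31 × 0.75 × 1.00 = 0.2325
σ²_T = Σσ²ᵢ + 2·Σσ_ij = 4.2194 + 2 × 2.1844 = 8.5882
α = (3/2)·(1 − 4.2194/8.5882) = 0.763

Cronbach's α = 0.763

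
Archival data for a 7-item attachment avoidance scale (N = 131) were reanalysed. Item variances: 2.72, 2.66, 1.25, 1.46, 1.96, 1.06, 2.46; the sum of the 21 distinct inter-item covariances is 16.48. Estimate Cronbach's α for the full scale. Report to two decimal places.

Σσ²ᵢ = 2.72 + 2.66 + 1.25 + 1.46 + 1.96 + 1.06 + 2.46 = 13.57
Sum of distinct covariances = 16.48
total variance = Σσ²ᵢ + 2·Σcov = 13.57 + 2 × 16.48 = 46.53
α = (7/6)·(1 − 13.57/46.53) = 0.83

Cronbach's α = 0.83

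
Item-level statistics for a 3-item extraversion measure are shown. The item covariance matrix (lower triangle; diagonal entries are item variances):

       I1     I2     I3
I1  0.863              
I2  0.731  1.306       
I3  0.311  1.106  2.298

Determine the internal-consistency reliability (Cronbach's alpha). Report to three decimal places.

Σσᵢ² = 0.863 + 1.306 + 2.298 = 4.467
Sum of off-diagonal covariances = 2.148
σ²_total = 4.467 + 2 × 2.148 = 8.763
α = (k/(k−1))·(1 − Σσᵢ²/σ²_total) = (3/2)·(1 − 4.467/8.763) = 0.735

α = 0.735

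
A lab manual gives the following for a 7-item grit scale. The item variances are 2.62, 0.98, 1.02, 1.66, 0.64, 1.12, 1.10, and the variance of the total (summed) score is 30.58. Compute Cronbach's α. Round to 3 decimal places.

Σσᵢ² = 2.62 + 0.98 + 1.02 + 1.66 + 0.64 + 1.12 + 1.10 = 9.14
α = (k/(k−1))·(1 − Σσᵢ²/σ²_T) = (7/6)·(1 − 9.14/30.58) = 0.818

α = 0.818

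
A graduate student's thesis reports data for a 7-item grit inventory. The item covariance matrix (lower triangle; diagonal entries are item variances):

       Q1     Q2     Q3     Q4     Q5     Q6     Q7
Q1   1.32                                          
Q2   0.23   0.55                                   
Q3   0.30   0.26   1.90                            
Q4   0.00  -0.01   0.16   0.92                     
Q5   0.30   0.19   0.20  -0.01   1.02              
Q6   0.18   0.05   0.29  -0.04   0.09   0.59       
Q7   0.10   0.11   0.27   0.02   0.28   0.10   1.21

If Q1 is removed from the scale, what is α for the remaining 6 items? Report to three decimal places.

Remaining items: Q2, Q3, Q4, Q5, Q6, Q7 (k = 6).
Σσᵢ² = 0.55 + 1.90 + 0.92 + 1.02 + 0.59 + 1.21 = 6.19
σ²_T = 6.19 + 2 × 1.96 = 10.11
α (item deleted) = (6/5)·(1 − 6.19/10.11) = 0.465

α = 0.465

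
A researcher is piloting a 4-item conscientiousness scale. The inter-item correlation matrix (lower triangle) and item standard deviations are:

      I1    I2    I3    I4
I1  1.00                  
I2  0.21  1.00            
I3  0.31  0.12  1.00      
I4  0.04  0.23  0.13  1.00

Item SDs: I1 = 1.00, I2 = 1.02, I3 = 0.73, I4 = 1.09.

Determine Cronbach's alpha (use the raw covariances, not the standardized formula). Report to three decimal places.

Cronbach's alpha = 0.442

Σσ²ᵢ = 1.00² + 1.02² + 0.73² + 1.09² = 3.7614
Covariances σ_ij = r_ij · s_i · s_j:
  σ(I1,I2) = 0.21 × 1.00 × 1.02 = 0.2142
  σ(I1,I3) = 0.31 × 1.00 × 0.73 = 0.2263
  σ(I1,I4) = 0.04 × 1.00 × 1.09 = 0.0436
  σ(I2,I3) = 0.12 × 1.02 × 0.73 = 0.0894
  σ(I2,I4) = 0.23 × 1.02 × 1.09 = 0.2557
  σ(I3,I4) = 0.13 × 0.73 × 1.09 = 0.1034
σ²_T = Σσ²ᵢ + 2·Σσ_ij = 3.7614 + 2 × 0.9326 = 5.6266
α = (4/3)·(1 − 3.7614/5.6266) = 0.442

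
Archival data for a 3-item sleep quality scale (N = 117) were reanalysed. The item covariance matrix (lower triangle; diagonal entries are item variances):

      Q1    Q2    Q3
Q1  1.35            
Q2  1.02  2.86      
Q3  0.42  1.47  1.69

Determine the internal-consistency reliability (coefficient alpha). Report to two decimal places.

Σσᵢ² = 1.35 + 2.86 + 1.69 = 5.90
Sum of off-diagonal covariances = 2.91
σ²_total = 5.90 + 2 × 2.91 = 11.72
α = (k/(k−1))·(1 − Σσᵢ²/σ²_total) = (3/2)·(1 − 5.90/11.72) = 0.74

coefficient alpha = 0.74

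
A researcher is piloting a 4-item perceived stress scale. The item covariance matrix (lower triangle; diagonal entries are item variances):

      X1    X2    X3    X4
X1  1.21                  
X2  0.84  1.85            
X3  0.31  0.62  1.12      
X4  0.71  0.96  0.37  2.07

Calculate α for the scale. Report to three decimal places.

α = 0.733

ΣVar(i) = 1.21 + 1.85 + 1.12 + 2.07 = 6.25
Σ_{i<j} σ_ij = 3.81
total variance = 6.25 + 2 × 3.81 = 13.87
α = (k/(k−1))·(1 − ΣVar(i)/total variance) = (4/3)·(1 − 6.25/13.87) = 0.733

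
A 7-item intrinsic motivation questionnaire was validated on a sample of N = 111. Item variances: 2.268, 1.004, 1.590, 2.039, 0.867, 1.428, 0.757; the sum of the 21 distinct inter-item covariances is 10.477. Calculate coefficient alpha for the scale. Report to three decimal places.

Σσ²ᵢ = 2.268 + 1.004 + 1.590 + 2.039 + 0.867 + 1.428 + 0.757 = 9.953
Sum of distinct covariances = 10.477
σ²_T = Σσ²ᵢ + 2·Σcov = 9.953 + 2 × 10.477 = 30.907
α = (7/6)·(1 − 9.953/30.907) = 0.791

coefficient alpha = 0.791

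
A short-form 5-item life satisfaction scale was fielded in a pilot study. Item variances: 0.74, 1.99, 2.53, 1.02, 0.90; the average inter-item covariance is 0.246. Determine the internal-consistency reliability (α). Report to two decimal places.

α = 0.51

ΣVar(i) = 0.74 + 1.99 + 2.53 + 1.02 + 0.90 = 7.18
Sum of the 10 distinct covariances = 10 × 0.246 = 2.460
total variance = ΣVar(i) + 2·Σcov = 7.18 + 2 × 2.460 = 12.100
α = (5/4)·(1 − 7.18/12.100) = 0.51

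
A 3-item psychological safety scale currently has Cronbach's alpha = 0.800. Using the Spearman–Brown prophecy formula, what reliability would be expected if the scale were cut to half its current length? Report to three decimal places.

predicted reliability = 0.667

Length factor m = 1/2
α' = m·α / (1 − (1−m)·α)
   = 1/2 × 0.800 / (1 − (1 − 1/2) × 0.800)
   = 0.4000 / 0.6000 = 0.667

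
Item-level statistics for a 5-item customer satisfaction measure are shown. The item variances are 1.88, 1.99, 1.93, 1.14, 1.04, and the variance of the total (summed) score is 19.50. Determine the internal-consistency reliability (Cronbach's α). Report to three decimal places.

sum of item variances = 1.88 + 1.99 + 1.93 + 1.14 + 1.04 = 7.98
α = (k/(k−1))·(1 − sum of item variances/total variance) = (5/4)·(1 − 7.98/19.50) = 0.738

Cronbach's α = 0.738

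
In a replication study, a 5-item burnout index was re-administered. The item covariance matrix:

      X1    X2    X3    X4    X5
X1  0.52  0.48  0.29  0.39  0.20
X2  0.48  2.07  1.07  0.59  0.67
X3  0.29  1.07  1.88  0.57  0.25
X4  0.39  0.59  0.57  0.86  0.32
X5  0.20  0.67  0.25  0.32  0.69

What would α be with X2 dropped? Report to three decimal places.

Remaining items: X1, X3, X4, X5 (k = 4).
Σσᵢ² = 0.52 + 1.88 + 0.86 + 0.69 = 3.95
σ²_T = 3.95 + 2 × 2.02 = 7.99
α (item deleted) = (4/3)·(1 − 3.95/7.99) = 0.674

α = 0.674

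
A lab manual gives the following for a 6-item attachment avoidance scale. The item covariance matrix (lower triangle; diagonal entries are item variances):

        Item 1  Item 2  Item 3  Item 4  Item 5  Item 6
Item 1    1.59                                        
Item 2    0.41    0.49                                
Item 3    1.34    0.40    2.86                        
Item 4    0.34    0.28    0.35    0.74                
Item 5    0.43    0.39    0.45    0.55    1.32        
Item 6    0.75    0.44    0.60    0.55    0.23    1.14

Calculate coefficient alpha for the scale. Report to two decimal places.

ΣVar(i) = 1.59 + 0.49 + 2.86 + 0.74 + 1.32 + 1.14 = 8.14
Σ_{i<j} σ_ij = 7.51
σ²_total = 8.14 + 2 × 7.51 = 23.16
α = (k/(k−1))·(1 − ΣVar(i)/σ²_total) = (6/5)·(1 − 8.14/23.16) = 0.78

α = 0.78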